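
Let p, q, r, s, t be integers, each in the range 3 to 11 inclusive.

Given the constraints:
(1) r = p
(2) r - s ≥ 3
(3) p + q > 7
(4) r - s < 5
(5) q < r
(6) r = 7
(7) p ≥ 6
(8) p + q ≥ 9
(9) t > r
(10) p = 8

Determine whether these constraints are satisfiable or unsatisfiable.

Constraint 6 fixes r = 7 and constraint 10 fixes p = 8, but constraint 1 requires r = p. Since 7 ≠ 8, contradiction.

Unsatisfiable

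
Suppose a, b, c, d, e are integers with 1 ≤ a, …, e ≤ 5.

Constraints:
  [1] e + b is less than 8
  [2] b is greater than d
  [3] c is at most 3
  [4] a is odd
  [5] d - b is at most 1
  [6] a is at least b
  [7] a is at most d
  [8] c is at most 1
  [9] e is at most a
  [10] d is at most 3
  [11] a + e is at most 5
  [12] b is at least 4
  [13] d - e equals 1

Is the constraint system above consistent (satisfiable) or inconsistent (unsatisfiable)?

From constraints 6 and 12: a ≥ b and b ≥ 4, so a ≥ 4. From constraints 7 and 10: a ≤ d and d ≤ 3, so a ≤ 3. But 3 < 4, so no value of a works.

Unsatisfiable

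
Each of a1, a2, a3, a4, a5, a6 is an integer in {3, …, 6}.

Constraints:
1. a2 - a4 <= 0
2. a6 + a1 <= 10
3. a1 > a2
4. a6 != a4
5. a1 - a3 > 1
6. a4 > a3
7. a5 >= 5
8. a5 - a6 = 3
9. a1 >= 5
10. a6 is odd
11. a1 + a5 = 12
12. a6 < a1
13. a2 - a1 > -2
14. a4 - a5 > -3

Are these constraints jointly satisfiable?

One satisfying assignment is a1 = 6, a2 = 5, a3 = 4, a4 = 5, a5 = 6, a6 = 3.
For the less obvious constraints — constraint 1: a2 - a4 = 0; constraint 2: a6 + a1 = 9; constraint 5: a1 - a3 = 2 — and the others hold by inspection.

Satisfiable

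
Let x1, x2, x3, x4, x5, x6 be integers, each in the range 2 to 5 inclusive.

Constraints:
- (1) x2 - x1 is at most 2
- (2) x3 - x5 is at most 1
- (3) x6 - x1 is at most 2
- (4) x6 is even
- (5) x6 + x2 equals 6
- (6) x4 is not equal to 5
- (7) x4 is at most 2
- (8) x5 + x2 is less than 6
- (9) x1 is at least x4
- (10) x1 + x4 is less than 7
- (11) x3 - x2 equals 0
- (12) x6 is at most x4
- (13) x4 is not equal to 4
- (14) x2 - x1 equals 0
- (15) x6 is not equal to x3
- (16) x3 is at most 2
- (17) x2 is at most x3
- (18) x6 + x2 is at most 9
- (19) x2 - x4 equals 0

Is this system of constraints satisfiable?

From constraints 7 and 12: x6 ≤ x4 ≤ 2. From constraints 16 and 17: x2 ≤ x3 ≤ 2. Hence x6 + x2 ≤ 4. But constraint 5 requires x6 + x2 = 6, and 6 > 4. Contradiction.

Unsatisfiable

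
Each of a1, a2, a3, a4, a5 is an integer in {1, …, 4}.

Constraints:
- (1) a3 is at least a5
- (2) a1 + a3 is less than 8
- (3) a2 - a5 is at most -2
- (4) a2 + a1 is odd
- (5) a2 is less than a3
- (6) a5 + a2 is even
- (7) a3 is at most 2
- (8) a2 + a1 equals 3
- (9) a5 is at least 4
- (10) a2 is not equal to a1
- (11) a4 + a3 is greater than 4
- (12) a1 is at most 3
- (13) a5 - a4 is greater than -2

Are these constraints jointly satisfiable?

From constraint 9: a5 ≥ 4. From constraints 1 and 7: a5 ≤ a3 and a3 ≤ 2, so a5 ≤ 2. But 2 < 4, so no value of a5 works.

Unsatisfiable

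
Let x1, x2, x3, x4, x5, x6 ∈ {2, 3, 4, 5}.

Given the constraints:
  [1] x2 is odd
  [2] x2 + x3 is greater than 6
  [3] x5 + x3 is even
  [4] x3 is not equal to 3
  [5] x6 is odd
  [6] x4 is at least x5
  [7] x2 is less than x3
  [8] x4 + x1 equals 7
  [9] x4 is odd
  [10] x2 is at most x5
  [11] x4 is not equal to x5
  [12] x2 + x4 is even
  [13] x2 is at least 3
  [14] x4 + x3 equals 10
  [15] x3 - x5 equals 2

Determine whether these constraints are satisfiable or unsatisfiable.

Satisfiable

Take x1 = 2, x2 = 3, x3 = 5, x4 = 5, x5 = 3, x6 = 5. Then constraint 2: x2 + x3 = 8; constraint 8: x4 + x1 = 7, and every other listed constraint is also met.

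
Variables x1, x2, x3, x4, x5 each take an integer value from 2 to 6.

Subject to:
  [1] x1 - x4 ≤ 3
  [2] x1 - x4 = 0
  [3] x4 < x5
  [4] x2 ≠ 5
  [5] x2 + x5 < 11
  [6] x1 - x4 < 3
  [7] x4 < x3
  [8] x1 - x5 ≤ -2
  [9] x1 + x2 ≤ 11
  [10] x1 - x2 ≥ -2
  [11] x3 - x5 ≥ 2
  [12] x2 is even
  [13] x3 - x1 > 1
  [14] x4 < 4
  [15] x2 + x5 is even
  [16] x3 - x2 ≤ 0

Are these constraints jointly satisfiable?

Unsatisfiable

Constraints 8, 10, 11, and 16 give x1 − x2 ≥ -2, x2 − x3 ≥ 0, x3 − x5 ≥ 2, x5 − x1 ≥ 2.
Adding all 4 inequalities: the left sides telescope to 0, and the right sides sum to (-2) + 0 + 2 + 2 = 2. So 0 ≥ 2, which is false.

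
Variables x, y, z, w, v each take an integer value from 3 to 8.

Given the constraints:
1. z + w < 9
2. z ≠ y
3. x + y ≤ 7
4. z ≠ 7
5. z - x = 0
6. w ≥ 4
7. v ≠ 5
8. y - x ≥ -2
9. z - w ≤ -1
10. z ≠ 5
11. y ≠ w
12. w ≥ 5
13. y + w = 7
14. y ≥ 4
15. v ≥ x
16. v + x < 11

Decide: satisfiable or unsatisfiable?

From constraint 14: y ≥ 4. From constraint 12: w ≥ 5. Hence y + w ≥ 9. But constraint 13 requires y + w = 7, and 7 < 9. Contradiction.

Unsatisfiable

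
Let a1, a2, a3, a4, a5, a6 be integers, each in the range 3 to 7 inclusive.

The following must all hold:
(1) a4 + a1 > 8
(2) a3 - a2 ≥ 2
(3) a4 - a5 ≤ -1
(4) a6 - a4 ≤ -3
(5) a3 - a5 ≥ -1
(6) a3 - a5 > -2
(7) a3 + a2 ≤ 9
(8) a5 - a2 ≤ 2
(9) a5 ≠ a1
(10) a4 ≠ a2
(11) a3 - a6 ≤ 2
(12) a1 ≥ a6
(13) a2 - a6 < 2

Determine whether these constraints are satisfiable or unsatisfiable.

Constraints 2, 3, 4, 8, and 11 give a4 − a6 ≥ 3, a6 − a3 ≥ -2, a3 − a2 ≥ 2, a2 − a5 ≥ -2, a5 − a4 ≥ 1.
Adding all 5 inequalities: the left sides telescope to 0, and the right sides sum to 3 + (-2) + 2 + (-2) + 1 = 2. So 0 ≥ 2, which is false.

Unsatisfiable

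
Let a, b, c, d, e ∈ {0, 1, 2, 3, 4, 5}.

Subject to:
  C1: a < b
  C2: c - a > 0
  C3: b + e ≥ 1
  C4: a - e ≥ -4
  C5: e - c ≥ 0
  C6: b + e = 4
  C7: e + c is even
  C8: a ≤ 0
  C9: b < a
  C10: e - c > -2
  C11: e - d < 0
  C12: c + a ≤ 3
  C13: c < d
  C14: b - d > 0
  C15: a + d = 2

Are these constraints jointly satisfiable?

Constraints 2, 5, 9, 11, and 14 give b < a, a < c, c ≤ e, e < d, d < b. Chaining: b < a < c ≤ e < d < b, which forces b < b — impossible.

Unsatisfiable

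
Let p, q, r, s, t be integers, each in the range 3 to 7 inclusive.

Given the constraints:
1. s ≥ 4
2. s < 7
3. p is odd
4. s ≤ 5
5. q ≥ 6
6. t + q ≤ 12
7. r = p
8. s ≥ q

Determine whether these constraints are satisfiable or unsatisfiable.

Unsatisfiable

From constraints 5 and 8: s ≥ q and q ≥ 6, so s ≥ 6. From constraint 4: s ≤ 5. But 5 < 6, so no value of s works.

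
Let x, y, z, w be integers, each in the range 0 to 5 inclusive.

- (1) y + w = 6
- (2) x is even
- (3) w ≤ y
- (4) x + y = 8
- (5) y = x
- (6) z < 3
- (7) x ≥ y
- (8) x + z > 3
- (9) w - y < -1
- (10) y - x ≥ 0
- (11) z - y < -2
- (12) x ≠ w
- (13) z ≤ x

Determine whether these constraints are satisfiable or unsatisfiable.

Take x = 4, y = 4, z = 1, w = 2. Then constraint 1: y + w = 6; constraint 4: x + y = 8; constraint 8: x + z = 5, and every other listed constraint is also met.

Satisfiable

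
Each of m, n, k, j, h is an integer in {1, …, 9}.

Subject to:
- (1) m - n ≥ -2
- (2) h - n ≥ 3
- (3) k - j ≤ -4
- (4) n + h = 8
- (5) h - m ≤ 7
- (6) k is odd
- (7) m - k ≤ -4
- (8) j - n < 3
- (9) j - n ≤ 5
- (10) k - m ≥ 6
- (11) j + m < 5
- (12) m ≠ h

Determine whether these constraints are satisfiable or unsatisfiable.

Constraints 2, 3, 5, 9, and 10 give k − m ≥ 6, m − h ≥ -7, h − n ≥ 3, n − j ≥ -5, j − k ≥ 4.
Adding all 5 inequalities: the left sides telescope to 0, and the right sides sum to 6 + (-7) + 3 + (-5) + 4 = 1. So 0 ≥ 1, which is false.

Unsatisfiable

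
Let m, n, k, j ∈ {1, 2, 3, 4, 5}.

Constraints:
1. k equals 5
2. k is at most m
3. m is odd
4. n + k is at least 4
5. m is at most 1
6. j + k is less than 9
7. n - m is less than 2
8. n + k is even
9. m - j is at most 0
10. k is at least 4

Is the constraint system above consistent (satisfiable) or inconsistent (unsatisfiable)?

Unsatisfiable

From constraints 2 and 10: m ≥ k and k ≥ 4, so m ≥ 4. From constraint 5: m ≤ 1. But 1 < 4, so no value of m works.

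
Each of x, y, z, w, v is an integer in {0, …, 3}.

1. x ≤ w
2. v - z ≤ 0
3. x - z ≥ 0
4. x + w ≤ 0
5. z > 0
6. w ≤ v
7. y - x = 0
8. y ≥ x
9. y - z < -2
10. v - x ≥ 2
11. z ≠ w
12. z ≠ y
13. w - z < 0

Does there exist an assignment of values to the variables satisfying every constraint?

Constraints 2, 3, and 10 give x − z ≥ 0, z − v ≥ 0, v − x ≥ 2.
Adding all 3 inequalities: the left sides telescope to 0, and the right sides sum to 0 + 0 + 2 = 2. So 0 ≥ 2, which is false.

Unsatisfiable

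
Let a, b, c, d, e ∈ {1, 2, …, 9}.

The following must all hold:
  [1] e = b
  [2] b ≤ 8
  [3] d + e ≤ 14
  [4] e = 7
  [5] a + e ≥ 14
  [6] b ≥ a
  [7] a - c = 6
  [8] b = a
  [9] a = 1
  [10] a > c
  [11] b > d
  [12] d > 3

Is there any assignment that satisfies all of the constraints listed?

Constraint 4 fixes e = 7 and constraint 9 fixes a = 1. Constraints 1 and 8 give e = b = a, so e = a. But 7 ≠ 1 — contradiction.

Unsatisfiable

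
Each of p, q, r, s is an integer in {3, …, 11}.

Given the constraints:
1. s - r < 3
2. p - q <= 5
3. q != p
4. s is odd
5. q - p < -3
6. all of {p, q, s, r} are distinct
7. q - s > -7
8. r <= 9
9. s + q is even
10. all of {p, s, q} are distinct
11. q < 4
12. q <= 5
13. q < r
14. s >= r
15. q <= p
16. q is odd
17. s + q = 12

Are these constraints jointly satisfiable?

The assignment p = 8, q = 3, r = 7, s = 9 works:
  constraint 1 holds since s - r = 2.
  constraint 2 holds since p - q = 5.
The rest check out directly.

Satisfiable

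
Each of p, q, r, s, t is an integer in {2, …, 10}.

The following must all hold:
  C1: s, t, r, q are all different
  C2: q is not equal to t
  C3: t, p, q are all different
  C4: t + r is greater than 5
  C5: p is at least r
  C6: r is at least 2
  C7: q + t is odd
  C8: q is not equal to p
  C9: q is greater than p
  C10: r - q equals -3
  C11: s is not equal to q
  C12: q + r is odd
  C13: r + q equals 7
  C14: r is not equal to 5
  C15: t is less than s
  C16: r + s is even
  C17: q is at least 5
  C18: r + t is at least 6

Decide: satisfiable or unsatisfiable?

Take p = 2, q = 5, r = 2, s = 6, t = 4. Then constraint 4: t + r = 6; constraint 10: r - q = -3, and every other listed constraint is also met.

Satisfiable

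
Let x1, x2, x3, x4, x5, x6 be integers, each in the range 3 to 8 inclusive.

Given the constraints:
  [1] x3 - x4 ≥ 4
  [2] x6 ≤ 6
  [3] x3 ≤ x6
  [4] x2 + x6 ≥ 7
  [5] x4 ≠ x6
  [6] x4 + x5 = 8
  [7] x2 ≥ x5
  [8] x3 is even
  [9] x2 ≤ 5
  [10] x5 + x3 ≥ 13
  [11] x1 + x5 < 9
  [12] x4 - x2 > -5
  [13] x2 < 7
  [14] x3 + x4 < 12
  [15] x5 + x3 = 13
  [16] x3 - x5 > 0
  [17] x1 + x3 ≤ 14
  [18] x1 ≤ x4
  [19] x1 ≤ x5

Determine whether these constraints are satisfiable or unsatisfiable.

Unsatisfiable

From constraints 7 and 9: x5 ≤ x2 ≤ 5. From constraints 2 and 3: x3 ≤ x6 ≤ 6. Hence x5 + x3 ≤ 11. But constraint 10 requires x5 + x3 ≥ 13, and 13 > 11. Contradiction.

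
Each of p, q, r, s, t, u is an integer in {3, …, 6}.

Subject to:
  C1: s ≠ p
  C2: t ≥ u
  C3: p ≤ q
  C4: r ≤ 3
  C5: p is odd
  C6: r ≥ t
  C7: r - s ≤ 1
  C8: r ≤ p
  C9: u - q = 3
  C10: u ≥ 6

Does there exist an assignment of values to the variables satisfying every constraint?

From constraints 2 and 10: t ≥ u and u ≥ 6, so t ≥ 6. From constraints 4 and 6: t ≤ r and r ≤ 3, so t ≤ 3. But 3 < 6, so no value of t works.

Unsatisfiable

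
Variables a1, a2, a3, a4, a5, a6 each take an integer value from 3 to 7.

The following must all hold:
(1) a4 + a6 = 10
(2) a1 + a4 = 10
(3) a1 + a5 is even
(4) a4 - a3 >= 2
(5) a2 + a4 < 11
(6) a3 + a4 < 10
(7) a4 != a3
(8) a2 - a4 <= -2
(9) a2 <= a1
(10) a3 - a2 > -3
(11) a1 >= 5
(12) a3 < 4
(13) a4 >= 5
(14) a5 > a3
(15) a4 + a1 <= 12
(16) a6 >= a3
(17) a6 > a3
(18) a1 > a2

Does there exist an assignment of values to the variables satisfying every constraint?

Satisfiable

One satisfying assignment is a1 = 5, a2 = 3, a3 = 3, a4 = 5, a5 = 5, a6 = 5.
For the less obvious constraints — constraint 1: a4 + a6 = 10; constraint 2: a1 + a4 = 10; constraint 4: a4 - a3 = 2 — and the others hold by inspection.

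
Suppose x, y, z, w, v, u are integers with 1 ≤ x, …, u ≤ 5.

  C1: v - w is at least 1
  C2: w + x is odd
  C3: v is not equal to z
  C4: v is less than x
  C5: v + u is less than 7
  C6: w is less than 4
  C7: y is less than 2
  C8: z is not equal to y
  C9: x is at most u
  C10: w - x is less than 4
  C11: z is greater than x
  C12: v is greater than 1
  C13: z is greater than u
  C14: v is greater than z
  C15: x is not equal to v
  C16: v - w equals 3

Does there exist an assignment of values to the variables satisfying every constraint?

Constraints 4, 9, 13, and 14 give v < x, x ≤ u, u < z, z < v. Chaining: v < x ≤ u < z < v, which forces v < v — impossible.

Unsatisfiable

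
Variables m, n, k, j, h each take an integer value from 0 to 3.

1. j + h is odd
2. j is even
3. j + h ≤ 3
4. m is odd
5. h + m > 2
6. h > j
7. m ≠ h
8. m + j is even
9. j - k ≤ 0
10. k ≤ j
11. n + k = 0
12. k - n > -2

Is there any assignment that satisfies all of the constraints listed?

Unsatisfiable

Constraint 4 makes m odd and constraint 2 makes j even, so m + j must be odd. Constraint 8 says m + j is even — contradiction.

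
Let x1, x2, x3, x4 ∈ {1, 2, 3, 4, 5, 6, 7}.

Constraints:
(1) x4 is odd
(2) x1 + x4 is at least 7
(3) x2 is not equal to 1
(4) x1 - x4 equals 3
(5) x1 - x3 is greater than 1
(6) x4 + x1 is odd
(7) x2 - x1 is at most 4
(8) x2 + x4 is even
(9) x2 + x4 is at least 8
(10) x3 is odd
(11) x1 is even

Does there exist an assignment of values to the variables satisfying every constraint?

Satisfiable

Setting (x1, x2, x3, x4) = (6, 7, 3, 3) satisfies everything: constraint 2: x1 + x4 = 9; constraint 4: x1 - x4 = 3, and the others follow.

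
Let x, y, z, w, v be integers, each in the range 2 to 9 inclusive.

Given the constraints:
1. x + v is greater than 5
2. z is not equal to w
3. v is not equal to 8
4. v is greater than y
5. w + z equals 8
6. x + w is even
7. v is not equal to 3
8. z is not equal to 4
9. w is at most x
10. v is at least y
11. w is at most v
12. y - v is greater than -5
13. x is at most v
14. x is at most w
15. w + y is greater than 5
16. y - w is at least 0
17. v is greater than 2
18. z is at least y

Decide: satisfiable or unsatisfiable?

Satisfiable

One satisfying assignment is x = 2, y = 4, z = 6, w = 2, v = 6.
For the less obvious constraints — constraint 1: x + v = 8; constraint 5: w + z = 8; constraint 12: y - v = -2 — and the others hold by inspection.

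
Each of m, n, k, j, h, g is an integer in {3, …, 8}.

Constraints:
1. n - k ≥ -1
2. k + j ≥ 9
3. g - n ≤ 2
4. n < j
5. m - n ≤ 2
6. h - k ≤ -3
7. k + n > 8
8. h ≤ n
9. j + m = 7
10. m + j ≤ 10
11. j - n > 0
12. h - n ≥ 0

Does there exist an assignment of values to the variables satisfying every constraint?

Constraints 1, 6, and 12 give h − n ≥ 0, n − k ≥ -1, k − h ≥ 3.
Adding all 3 inequalities: the left sides telescope to 0, and the right sides sum to 0 + (-1) + 3 = 2. So 0 ≥ 2, which is false.

Unsatisfiable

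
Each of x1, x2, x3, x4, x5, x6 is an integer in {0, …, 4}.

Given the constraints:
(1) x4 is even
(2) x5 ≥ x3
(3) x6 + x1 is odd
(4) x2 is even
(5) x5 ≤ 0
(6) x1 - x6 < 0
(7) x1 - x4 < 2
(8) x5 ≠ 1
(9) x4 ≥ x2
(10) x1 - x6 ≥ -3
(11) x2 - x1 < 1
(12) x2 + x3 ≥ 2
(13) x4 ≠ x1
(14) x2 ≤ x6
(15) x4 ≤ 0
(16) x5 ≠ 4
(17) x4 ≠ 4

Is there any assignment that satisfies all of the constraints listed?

From constraints 9 and 15: x2 ≤ x4 ≤ 0. From constraints 2 and 5: x3 ≤ x5 ≤ 0. Hence x2 + x3 ≤ 0. But constraint 12 requires x2 + x3 ≥ 2, and 2 > 0. Contradiction.

Unsatisfiable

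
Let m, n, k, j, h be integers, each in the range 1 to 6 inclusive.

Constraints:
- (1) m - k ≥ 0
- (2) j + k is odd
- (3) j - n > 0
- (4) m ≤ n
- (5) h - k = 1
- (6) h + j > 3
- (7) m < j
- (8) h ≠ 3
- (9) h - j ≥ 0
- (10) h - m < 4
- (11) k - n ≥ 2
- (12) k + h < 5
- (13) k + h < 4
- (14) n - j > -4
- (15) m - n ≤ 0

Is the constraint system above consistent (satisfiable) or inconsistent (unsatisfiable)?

Constraints 1, 11, and 15 give n − m ≥ 0, m − k ≥ 0, k − n ≥ 2.
Adding all 3 inequalities: the left sides telescope to 0, and the right sides sum to 0 + 0 + 2 = 2. So 0 ≥ 2, which is false.

Unsatisfiable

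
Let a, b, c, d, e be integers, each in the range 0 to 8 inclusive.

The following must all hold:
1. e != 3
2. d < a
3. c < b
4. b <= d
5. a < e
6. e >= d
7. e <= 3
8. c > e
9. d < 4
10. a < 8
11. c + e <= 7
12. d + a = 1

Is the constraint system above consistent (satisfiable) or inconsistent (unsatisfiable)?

Constraints 2, 3, 4, 5, and 8 give b ≤ d, d < a, a < e, e < c, c < b. Chaining: b ≤ d < a < e < c < b, which forces b < b — impossible.

Unsatisfiable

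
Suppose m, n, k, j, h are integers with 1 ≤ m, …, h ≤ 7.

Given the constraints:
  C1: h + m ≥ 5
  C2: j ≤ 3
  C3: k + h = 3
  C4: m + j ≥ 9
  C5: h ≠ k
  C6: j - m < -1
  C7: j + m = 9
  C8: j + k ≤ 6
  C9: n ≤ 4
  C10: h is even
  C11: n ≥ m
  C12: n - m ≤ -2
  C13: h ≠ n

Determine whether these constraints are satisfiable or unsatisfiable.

Unsatisfiable

From constraints 9 and 11: m ≤ n ≤ 4. From constraint 2: j ≤ 3. Hence m + j ≤ 7. But constraint 4 requires m + j ≥ 9, and 9 > 7. Contradiction.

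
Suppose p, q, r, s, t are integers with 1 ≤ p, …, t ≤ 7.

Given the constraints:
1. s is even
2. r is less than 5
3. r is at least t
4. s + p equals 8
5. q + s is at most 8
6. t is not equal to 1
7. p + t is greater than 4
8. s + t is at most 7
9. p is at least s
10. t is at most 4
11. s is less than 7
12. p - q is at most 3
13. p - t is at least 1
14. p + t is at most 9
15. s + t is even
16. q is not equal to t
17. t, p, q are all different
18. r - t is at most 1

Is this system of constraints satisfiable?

Setting (p, q, r, s, t) = (4, 3, 3, 4, 2) satisfies everything: constraint 4: s + p = 8; constraint 5: q + s = 7; constraint 7: p + t = 6, and the others follow.

Satisfiable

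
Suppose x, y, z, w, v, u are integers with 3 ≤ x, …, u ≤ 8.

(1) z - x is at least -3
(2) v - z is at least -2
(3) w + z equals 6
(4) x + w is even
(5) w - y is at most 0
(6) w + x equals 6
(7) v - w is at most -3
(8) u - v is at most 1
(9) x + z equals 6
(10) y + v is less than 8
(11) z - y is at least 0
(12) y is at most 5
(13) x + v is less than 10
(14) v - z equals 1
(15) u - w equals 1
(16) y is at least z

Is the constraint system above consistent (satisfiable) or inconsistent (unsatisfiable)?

Constraints 2, 5, 7, and 11 give v − z ≥ -2, z − y ≥ 0, y − w ≥ 0, w − v ≥ 3.
Adding all 4 inequalities: the left sides telescope to 0, and the right sides sum to (-2) + 0 + 0 + 3 = 1. So 0 ≥ 1, which is false.

Unsatisfiable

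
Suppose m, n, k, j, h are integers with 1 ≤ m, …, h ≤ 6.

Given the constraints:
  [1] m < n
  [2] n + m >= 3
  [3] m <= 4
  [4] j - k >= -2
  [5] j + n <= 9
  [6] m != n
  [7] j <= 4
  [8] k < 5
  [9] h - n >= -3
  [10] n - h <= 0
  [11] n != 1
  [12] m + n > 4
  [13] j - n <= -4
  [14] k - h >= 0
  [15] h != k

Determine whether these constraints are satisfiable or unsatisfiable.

Constraints 4, 10, 13, and 14 give j − k ≥ -2, k − h ≥ 0, h − n ≥ 0, n − j ≥ 4.
Adding all 4 inequalities: the left sides telescope to 0, and the right sides sum to (-2) + 0 + 0 + 4 = 2. So 0 ≥ 2, which is false.

Unsatisfiable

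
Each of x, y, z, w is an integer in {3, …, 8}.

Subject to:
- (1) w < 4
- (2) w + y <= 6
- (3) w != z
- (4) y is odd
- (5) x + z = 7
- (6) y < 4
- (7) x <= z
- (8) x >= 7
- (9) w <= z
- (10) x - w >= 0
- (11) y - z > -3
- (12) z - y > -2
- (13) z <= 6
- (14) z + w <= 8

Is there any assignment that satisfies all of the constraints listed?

Unsatisfiable

From constraints 7 and 8: z ≥ x and x ≥ 7, so z ≥ 7. From constraint 13: z ≤ 6. But 6 < 7, so no value of z works.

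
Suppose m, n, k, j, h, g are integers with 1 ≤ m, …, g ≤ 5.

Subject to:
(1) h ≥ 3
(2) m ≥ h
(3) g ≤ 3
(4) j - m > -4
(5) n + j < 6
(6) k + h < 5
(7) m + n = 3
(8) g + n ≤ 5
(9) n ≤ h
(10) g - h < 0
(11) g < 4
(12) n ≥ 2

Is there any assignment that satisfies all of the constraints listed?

From constraints 1 and 2: m ≥ h ≥ 3. From constraint 12: n ≥ 2. Hence m + n ≥ 5. But constraint 7 requires m + n = 3, and 3 < 5. Contradiction.

Unsatisfiable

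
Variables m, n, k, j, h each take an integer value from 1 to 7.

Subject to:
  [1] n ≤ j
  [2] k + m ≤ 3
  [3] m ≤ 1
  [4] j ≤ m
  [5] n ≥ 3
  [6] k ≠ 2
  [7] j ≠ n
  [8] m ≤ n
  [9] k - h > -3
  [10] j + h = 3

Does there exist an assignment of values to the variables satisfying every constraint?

Unsatisfiable

From constraints 1 and 5: j ≥ n and n ≥ 3, so j ≥ 3. From constraints 3 and 4: j ≤ m and m ≤ 1, so j ≤ 1. But 1 < 3, so no value of j works.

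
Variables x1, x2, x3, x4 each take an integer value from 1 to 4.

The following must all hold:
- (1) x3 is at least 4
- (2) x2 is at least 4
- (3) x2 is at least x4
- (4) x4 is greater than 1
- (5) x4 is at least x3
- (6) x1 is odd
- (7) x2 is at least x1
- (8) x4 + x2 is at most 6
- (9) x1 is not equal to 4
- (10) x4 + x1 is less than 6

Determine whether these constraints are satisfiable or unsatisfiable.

Unsatisfiable

From constraints 1 and 5: x4 ≥ x3 ≥ 4. From constraint 2: x2 ≥ 4. Hence x4 + x2 ≥ 8. But constraint 8 requires x4 + x2 ≤ 6, and 6 < 8. Contradiction.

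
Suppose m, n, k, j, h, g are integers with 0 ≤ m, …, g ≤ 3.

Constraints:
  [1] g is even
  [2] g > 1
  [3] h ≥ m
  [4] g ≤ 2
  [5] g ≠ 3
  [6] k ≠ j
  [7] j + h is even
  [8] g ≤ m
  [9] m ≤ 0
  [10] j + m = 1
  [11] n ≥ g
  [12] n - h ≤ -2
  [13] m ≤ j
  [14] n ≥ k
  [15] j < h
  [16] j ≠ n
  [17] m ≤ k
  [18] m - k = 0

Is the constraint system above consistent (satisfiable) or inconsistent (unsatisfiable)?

Unsatisfiable

From constraint 2: g ≥ 2. From constraints 8 and 9: g ≤ m and m ≤ 0, so g ≤ 0. But 0 < 2, so no value of g works.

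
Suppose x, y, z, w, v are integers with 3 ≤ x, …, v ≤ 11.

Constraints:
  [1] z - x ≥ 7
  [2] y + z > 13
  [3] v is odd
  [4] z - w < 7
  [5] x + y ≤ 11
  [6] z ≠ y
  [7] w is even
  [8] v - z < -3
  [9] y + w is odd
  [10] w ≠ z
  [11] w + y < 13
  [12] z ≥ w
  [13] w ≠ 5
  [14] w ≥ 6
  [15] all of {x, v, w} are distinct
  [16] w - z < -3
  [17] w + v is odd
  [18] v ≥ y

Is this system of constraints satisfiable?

Take x = 3, y = 5, z = 11, w = 6, v = 7. Then constraint 1: z - x = 8; constraint 2: y + z = 16, and every other listed constraint is also met.

Satisfiable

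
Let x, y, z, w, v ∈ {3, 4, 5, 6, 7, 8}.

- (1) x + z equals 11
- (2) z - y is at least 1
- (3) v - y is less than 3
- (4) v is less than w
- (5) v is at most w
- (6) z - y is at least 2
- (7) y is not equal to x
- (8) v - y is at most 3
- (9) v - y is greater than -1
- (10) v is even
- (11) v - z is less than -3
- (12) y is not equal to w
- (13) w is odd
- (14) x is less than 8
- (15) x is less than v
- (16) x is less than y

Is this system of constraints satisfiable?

Satisfiable

The assignment x = 3, y = 4, z = 8, w = 7, v = 4 works:
  constraint 1 holds since x + z = 11.
  constraint 2 holds since z - y = 4.
  constraint 3 holds since v - y = 0.
The rest check out directly.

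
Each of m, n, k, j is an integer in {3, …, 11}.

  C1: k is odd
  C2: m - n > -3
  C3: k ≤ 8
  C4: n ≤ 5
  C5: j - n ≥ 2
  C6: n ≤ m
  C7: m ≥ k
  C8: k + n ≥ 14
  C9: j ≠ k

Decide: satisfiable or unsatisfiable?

From constraint 3: k ≤ 8. From constraint 4: n ≤ 5. Hence k + n ≤ 13. But constraint 8 requires k + n ≥ 14, and 14 > 13. Contradiction.

Unsatisfiable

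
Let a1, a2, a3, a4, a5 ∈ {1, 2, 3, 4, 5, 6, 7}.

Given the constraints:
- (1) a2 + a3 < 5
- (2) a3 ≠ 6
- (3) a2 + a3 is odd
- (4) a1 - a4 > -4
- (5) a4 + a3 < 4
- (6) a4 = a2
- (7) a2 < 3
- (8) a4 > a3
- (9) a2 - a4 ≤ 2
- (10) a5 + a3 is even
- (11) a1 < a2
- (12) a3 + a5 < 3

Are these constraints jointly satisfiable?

Take a1 = 1, a2 = 2, a3 = 1, a4 = 2, a5 = 1. Then constraint 1: a2 + a3 = 3; constraint 4: a1 - a4 = -1; constraint 5: a4 + a3 = 3, and every other listed constraint is also met.

Satisfiable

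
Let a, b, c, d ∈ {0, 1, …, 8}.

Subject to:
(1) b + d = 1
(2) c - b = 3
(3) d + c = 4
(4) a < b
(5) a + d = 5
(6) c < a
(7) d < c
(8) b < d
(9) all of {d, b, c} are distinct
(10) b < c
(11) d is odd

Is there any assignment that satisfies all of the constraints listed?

Constraints 4, 6, 7, and 8 give d < c, c < a, a < b, b < d. Chaining: d < c < a < b < d, which forces d < d — impossible.

Unsatisfiable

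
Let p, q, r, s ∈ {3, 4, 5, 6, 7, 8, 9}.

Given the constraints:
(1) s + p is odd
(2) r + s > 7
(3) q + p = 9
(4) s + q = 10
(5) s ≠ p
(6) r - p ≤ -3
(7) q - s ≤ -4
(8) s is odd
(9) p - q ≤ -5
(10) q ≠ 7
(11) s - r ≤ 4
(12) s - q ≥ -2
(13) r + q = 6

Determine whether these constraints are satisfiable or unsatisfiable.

Constraints 6, 9, 11, and 12 give r − s ≥ -4, s − q ≥ -2, q − p ≥ 5, p − r ≥ 3.
Adding all 4 inequalities: the left sides telescope to 0, and the right sides sum to (-4) + (-2) + 5 + 3 = 2. So 0 ≥ 2, which is false.

Unsatisfiable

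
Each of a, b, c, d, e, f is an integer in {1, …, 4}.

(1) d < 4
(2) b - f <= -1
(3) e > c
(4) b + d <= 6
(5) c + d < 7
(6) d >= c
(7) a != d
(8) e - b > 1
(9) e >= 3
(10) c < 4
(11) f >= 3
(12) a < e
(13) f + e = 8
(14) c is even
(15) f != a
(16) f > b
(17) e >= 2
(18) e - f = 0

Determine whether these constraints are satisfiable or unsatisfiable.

Satisfiable

Take a = 1, b = 1, c = 2, d = 2, e = 4, f = 4. Then constraint 2: b - f = -3; constraint 4: b + d = 3; constraint 5: c + d = 4, and every other listed constraint is also met.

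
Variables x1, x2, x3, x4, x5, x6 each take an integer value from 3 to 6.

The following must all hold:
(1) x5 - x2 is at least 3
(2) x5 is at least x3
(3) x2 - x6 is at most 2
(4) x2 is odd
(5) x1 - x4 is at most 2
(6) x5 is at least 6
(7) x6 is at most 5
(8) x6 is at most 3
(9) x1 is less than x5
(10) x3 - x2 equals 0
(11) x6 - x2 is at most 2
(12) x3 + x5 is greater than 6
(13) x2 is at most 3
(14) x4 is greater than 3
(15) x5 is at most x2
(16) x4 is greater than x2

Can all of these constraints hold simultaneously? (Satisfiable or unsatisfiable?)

From constraints 6 and 15: x2 ≥ x5 and x5 ≥ 6, so x2 ≥ 6. From constraint 13: x2 ≤ 3. But 3 < 6, so no value of x2 works.

Unsatisfiable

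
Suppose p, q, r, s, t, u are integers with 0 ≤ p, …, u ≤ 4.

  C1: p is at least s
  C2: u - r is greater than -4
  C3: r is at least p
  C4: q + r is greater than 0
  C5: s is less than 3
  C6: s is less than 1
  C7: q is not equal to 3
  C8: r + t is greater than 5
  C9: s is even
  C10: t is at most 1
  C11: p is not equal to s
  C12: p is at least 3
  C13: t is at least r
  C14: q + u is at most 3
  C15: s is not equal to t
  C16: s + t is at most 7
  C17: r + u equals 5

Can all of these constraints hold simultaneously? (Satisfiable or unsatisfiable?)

From constraints 3 and 12: r ≥ p and p ≥ 3, so r ≥ 3. From constraints 10 and 13: r ≤ t and t ≤ 1, so r ≤ 1. But 1 < 3, so no value of r works.

Unsatisfiable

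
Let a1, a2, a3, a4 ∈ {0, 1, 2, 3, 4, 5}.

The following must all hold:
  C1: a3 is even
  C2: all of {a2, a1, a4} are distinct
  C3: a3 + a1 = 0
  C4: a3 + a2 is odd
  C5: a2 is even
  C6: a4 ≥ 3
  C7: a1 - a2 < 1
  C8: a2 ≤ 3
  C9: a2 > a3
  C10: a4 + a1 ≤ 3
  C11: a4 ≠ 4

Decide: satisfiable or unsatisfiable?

Constraint 1 makes a3 even and constraint 5 makes a2 even, so a3 + a2 must be even. Constraint 4 says a3 + a2 is odd — contradiction.

Unsatisfiable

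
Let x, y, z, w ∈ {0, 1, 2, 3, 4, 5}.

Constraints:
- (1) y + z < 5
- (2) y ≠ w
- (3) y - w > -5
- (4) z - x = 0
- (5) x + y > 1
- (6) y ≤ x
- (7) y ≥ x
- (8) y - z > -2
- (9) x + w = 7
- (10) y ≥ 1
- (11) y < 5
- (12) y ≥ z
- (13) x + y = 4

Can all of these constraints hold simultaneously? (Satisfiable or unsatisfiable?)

Satisfiable

Try x = 2, y = 2, z = 2, w = 5.
Check constraint 1: y + z = 4; constraint 3: y - w = -3. The remaining constraints are straightforward to verify.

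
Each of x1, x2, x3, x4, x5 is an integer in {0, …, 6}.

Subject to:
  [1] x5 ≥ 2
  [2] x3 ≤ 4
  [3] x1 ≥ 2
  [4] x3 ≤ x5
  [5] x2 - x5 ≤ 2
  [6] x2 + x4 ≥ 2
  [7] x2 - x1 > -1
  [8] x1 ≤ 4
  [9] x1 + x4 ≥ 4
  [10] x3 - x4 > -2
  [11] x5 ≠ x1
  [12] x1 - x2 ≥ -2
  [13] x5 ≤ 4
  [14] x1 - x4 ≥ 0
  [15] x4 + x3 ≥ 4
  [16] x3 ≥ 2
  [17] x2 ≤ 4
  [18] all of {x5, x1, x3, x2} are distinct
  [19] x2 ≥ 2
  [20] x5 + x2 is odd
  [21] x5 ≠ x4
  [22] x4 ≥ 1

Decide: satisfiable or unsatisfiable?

Unsatisfiable

Constraints 1, 2, 3, 8, 13, 16, 17, and 19 confine each of x5, x1, x3, x2 to the 3 values {2, …, 4}.
Constraint 18 requires all 4 of them to be distinct, but only 3 values are available — impossible by the pigeonhole principle.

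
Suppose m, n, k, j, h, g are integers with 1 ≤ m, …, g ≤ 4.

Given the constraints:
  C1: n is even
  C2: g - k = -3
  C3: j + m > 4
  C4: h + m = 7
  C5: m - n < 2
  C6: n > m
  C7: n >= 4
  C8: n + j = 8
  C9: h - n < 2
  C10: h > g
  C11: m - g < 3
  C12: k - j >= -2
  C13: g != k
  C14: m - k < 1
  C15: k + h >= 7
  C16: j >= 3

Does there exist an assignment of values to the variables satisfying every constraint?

The assignment m = 3, n = 4, k = 4, j = 4, h = 4, g = 1 works:
  constraint 2 holds since g - k = -3.
  constraint 3 holds since j + m = 7.
  constraint 4 holds since h + m = 7.
The rest check out directly.

Satisfiable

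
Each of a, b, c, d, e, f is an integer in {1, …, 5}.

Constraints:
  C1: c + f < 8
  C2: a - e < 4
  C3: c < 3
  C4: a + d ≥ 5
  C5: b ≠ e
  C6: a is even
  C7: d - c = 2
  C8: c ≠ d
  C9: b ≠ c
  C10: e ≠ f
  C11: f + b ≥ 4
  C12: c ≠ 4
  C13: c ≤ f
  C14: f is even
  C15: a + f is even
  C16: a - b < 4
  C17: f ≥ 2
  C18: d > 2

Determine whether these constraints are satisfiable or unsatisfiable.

Take a = 4, b = 3, c = 1, d = 3, e = 1, f = 4. Then constraint 1: c + f = 5; constraint 2: a - e = 3, and every other listed constraint is also met.

Satisfiable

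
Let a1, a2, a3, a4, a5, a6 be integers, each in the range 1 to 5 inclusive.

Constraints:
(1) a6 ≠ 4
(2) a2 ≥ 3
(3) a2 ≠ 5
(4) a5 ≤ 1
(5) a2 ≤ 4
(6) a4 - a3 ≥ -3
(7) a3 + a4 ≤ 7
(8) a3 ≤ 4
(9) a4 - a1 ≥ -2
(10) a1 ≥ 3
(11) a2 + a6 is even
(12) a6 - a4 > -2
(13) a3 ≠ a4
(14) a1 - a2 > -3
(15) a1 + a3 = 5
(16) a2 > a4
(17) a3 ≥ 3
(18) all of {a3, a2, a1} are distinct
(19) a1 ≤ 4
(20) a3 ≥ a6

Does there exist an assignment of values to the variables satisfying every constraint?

Constraints 2, 5, 8, 10, 17, and 19 confine each of a3, a2, a1 to the 2 values {3, 4}.
Constraint 18 requires all 3 of them to be distinct, but only 2 values are available — impossible by the pigeonhole principle.

Unsatisfiable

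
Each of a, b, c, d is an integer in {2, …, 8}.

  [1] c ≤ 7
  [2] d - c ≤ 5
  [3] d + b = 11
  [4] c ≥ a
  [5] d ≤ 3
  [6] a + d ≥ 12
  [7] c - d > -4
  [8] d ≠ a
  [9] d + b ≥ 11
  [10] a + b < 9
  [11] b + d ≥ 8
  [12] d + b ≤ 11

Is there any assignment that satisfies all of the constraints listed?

From constraints 1 and 4: a ≤ c ≤ 7. From constraint 5: d ≤ 3. Hence a + d ≤ 10. But constraint 6 requires a + d ≥ 12, and 12 > 10. Contradiction.

Unsatisfiable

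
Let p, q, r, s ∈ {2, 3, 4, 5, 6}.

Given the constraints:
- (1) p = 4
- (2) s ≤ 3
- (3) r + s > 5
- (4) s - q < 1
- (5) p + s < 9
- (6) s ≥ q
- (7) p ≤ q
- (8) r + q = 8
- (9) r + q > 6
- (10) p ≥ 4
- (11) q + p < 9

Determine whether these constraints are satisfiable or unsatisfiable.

Unsatisfiable

From constraints 7 and 10: q ≥ p and p ≥ 4, so q ≥ 4. From constraints 2 and 6: q ≤ s and s ≤ 3, so q ≤ 3. But 3 < 4, so no value of q works.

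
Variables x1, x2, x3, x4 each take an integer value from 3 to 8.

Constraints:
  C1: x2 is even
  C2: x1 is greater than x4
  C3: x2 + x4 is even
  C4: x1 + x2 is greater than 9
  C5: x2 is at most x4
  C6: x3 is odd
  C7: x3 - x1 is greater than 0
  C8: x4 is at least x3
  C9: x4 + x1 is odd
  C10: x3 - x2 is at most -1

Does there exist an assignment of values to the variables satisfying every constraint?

Constraints 2, 5, 7, and 10 give x1 < x3, x3 < x2, x2 ≤ x4, x4 < x1. Chaining: x1 < x3 < x2 ≤ x4 < x1, which forces x1 < x1 — impossible.

Unsatisfiable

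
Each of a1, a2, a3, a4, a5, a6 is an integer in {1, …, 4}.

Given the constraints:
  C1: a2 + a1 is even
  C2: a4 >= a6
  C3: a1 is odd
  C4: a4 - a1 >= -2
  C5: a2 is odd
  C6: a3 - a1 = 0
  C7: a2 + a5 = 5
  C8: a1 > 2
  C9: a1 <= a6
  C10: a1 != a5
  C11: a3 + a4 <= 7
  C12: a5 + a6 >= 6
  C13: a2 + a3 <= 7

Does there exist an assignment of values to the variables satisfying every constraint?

One satisfying assignment is a1 = 3, a2 = 1, a3 = 3, a4 = 4, a5 = 4, a6 = 3.
For the less obvious constraints — constraint 4: a4 - a1 = 1; constraint 6: a3 - a1 = 0; constraint 7: a2 + a5 = 5 — and the others hold by inspection.

Satisfiable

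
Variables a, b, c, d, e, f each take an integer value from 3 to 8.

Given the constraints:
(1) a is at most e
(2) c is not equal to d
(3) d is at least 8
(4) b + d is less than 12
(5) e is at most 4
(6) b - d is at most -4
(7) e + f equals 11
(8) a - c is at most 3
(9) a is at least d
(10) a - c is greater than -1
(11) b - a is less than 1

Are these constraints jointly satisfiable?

From constraints 3 and 9: a ≥ d and d ≥ 8, so a ≥ 8. From constraints 1 and 5: a ≤ e and e ≤ 4, so a ≤ 4. But 4 < 8, so no value of a works.

Unsatisfiable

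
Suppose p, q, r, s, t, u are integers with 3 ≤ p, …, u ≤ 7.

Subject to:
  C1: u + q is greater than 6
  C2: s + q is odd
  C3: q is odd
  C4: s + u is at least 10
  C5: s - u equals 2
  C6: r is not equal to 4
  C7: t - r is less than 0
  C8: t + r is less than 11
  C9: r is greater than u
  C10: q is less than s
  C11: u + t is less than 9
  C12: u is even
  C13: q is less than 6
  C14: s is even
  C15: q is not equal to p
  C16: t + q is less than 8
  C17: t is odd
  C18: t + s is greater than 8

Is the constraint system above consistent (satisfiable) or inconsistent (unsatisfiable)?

Satisfiable

Try p = 6, q = 3, r = 5, s = 6, t = 3, u = 4.
Check constraint 1: u + q = 7; constraint 4: s + u = 10. The remaining constraints are straightforward to verify.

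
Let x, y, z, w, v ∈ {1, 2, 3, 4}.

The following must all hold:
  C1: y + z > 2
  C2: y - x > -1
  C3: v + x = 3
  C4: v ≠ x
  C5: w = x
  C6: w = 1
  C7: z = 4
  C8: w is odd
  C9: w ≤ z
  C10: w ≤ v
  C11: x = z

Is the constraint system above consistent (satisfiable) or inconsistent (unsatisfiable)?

Constraint 6 fixes w = 1 and constraint 7 fixes z = 4. Constraints 5 and 11 give w = x = z, so w = z. But 1 ≠ 4 — contradiction.

Unsatisfiable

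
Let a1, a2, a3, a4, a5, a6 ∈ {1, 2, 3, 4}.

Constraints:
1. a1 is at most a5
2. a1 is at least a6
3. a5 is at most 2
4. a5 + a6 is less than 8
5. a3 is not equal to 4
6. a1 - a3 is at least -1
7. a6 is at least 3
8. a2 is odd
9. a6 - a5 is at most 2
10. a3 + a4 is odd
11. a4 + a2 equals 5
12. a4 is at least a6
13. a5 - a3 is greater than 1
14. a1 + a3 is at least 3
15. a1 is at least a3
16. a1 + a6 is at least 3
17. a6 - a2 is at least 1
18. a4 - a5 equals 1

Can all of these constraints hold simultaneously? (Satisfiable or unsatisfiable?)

Unsatisfiable

From constraints 2 and 7: a1 ≥ a6 and a6 ≥ 3, so a1 ≥ 3. From constraints 1 and 3: a1 ≤ a5 and a5 ≤ 2, so a1 ≤ 2. But 2 < 3, so no value of a1 works.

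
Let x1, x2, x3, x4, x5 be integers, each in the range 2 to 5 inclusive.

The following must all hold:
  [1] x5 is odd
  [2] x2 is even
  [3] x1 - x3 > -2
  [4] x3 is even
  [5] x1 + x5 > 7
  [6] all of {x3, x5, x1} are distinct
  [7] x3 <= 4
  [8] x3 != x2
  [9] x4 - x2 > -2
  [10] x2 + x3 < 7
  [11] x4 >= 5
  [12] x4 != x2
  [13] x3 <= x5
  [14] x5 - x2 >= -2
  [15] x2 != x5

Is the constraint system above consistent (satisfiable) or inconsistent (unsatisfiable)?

One satisfying assignment is x1 = 3, x2 = 4, x3 = 2, x4 = 5, x5 = 5.
For the less obvious constraints — constraint 3: x1 - x3 = 1; constraint 5: x1 + x5 = 8; constraint 9: x4 - x2 = 1 — and the others hold by inspection.

Satisfiable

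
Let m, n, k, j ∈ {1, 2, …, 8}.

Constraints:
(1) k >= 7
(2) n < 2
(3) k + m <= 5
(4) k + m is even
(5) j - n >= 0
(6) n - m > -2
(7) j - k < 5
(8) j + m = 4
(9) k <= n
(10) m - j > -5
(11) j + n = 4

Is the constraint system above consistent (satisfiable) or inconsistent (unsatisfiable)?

From constraints 1 and 9: n ≥ k and k ≥ 7, so n ≥ 7. From constraint 2: n ≤ 1. But 1 < 7, so no value of n works.

Unsatisfiable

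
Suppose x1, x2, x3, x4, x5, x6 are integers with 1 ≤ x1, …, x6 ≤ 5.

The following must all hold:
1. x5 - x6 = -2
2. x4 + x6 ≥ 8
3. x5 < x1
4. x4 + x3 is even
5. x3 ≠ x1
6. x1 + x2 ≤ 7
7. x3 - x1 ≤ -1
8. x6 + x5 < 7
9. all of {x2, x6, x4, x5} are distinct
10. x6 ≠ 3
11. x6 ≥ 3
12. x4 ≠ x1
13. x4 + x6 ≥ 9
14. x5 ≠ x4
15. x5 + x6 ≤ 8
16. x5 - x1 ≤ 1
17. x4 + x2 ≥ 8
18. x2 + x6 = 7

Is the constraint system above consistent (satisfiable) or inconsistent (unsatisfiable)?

One satisfying assignment is x1 = 4, x2 = 3, x3 = 1, x4 = 5, x5 = 2, x6 = 4.
For the less obvious constraints — constraint 1: x5 - x6 = -2; constraint 2: x4 + x6 = 9 — and the others hold by inspection.

Satisfiable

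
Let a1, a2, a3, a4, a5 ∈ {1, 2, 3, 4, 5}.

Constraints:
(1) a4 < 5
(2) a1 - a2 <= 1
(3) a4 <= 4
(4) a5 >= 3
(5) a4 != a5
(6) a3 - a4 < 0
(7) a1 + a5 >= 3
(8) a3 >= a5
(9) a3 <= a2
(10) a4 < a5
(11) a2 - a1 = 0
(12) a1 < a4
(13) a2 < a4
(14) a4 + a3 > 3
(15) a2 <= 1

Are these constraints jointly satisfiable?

Unsatisfiable

From constraints 4 and 8: a3 ≥ a5 and a5 ≥ 3, so a3 ≥ 3. From constraints 9 and 15: a3 ≤ a2 and a2 ≤ 1, so a3 ≤ 1. But 1 < 3, so no value of a3 works.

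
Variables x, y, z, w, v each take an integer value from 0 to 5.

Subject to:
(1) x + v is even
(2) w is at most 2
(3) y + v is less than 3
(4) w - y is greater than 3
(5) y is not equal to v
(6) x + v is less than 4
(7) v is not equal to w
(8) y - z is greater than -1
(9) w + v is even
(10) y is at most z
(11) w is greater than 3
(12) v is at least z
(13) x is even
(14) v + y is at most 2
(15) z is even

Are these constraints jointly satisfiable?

Unsatisfiable

From constraint 11: w ≥ 4. From constraint 2: w ≤ 2. But 2 < 4, so no value of w works.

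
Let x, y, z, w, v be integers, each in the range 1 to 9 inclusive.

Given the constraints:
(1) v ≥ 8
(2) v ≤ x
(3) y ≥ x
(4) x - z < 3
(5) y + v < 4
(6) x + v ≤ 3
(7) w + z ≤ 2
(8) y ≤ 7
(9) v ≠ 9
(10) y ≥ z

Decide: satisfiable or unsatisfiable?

Unsatisfiable

From constraints 1 and 2: x ≥ v and v ≥ 8, so x ≥ 8. From constraints 3 and 8: x ≤ y and y ≤ 7, so x ≤ 7. But 7 < 8, so no value of x works.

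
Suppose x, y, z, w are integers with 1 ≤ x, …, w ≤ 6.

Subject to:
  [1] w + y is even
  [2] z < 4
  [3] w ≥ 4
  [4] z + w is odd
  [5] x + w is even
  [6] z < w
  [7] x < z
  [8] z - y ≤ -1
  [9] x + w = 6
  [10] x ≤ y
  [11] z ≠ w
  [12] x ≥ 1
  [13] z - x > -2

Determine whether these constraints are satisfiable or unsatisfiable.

Satisfiable

Setting (x, y, z, w) = (2, 6, 3, 4) satisfies everything: constraint 8: z - y = -3; constraint 9: x + w = 6; constraint 13: z - x = 1, and the others follow.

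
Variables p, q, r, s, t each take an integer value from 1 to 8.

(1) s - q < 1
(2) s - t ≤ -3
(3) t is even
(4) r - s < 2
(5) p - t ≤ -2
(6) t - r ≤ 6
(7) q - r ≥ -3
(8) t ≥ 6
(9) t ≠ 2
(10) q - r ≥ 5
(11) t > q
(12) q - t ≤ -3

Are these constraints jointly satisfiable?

Constraints 6, 10, and 12 give q − r ≥ 5, r − t ≥ -6, t − q ≥ 3.
Adding all 3 inequalities: the left sides telescope to 0, and the right sides sum to 5 + (-6) + 3 = 2. So 0 ≥ 2, which is false.

Unsatisfiable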